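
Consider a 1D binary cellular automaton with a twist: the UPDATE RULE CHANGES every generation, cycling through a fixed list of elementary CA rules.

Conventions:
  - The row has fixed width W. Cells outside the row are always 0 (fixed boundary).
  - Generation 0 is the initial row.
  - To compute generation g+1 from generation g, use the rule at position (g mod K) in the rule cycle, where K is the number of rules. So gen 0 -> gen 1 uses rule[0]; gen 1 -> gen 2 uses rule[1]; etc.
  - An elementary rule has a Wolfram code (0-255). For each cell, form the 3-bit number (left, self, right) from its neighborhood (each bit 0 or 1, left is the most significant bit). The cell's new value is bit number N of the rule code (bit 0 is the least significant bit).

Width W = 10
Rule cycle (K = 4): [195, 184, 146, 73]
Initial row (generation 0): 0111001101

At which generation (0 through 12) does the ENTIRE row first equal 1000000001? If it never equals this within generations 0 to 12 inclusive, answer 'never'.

Gen 0: 0111001101
Gen 1 (rule 195): 1011010100
Gen 2 (rule 184): 0110101010
Gen 3 (rule 146): 1000000001
Gen 4 (rule 73): 0011111100
Gen 5 (rule 195): 1101111101
Gen 6 (rule 184): 1011111010
Gen 7 (rule 146): 0001110001
Gen 8 (rule 73): 1101010100
Gen 9 (rule 195): 0100000001
Gen 10 (rule 184): 0010000000
Gen 11 (rule 146): 0101000000
Gen 12 (rule 73): 0000011111

Answer: 3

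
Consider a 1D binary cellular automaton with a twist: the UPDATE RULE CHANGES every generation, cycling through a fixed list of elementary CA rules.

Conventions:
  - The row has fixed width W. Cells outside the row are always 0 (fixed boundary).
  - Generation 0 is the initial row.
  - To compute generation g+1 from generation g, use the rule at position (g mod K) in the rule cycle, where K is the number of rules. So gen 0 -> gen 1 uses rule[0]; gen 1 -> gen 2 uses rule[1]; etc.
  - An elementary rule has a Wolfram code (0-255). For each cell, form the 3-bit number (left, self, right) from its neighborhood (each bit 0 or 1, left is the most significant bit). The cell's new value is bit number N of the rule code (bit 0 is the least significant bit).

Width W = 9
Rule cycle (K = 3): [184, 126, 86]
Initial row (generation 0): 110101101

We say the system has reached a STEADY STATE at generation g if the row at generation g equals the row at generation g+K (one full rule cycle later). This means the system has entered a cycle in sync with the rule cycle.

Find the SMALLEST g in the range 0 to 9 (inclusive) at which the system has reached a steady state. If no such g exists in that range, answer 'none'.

Answer: 4

Derivation:
Gen 0: 110101101
Gen 1 (rule 184): 101011010
Gen 2 (rule 126): 111111111
Gen 3 (rule 86): 000000001
Gen 4 (rule 184): 000000000
Gen 5 (rule 126): 000000000
Gen 6 (rule 86): 000000000
Gen 7 (rule 184): 000000000
Gen 8 (rule 126): 000000000
Gen 9 (rule 86): 000000000
Gen 10 (rule 184): 000000000
Gen 11 (rule 126): 000000000
Gen 12 (rule 86): 000000000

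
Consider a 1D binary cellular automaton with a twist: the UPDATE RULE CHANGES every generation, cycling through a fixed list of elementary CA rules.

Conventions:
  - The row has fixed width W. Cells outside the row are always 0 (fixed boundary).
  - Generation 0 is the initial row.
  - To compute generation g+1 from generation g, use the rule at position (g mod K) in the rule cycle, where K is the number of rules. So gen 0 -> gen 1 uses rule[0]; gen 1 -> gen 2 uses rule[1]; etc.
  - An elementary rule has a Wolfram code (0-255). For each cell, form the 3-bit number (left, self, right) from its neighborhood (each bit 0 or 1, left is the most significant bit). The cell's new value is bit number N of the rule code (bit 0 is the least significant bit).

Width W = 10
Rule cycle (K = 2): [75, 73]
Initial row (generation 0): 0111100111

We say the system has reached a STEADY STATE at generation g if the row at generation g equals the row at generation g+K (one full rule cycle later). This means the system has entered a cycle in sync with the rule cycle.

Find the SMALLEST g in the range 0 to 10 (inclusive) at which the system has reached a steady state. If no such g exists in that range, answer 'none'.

Answer: 7

Derivation:
Gen 0: 0111100111
Gen 1 (rule 75): 1100101101
Gen 2 (rule 73): 1100001100
Gen 3 (rule 75): 1101111101
Gen 4 (rule 73): 1101000100
Gen 5 (rule 75): 1100011001
Gen 6 (rule 73): 1101011000
Gen 7 (rule 75): 1100011011
Gen 8 (rule 73): 1101011011
Gen 9 (rule 75): 1100011011
Gen 10 (rule 73): 1101011011
Gen 11 (rule 75): 1100011011
Gen 12 (rule 73): 1101011011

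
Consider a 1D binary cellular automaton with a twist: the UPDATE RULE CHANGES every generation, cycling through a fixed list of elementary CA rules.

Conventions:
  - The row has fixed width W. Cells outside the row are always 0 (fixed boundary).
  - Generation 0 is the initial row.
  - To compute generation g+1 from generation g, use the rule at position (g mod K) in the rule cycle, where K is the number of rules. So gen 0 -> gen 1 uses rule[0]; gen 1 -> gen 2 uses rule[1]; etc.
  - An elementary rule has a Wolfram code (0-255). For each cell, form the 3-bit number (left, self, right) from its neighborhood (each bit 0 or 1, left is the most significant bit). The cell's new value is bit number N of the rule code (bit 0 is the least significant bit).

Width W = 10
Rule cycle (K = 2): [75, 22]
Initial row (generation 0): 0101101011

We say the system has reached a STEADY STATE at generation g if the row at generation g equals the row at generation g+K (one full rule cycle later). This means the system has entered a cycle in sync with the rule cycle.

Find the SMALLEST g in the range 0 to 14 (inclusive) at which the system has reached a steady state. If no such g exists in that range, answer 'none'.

Answer: 10

Derivation:
Gen 0: 0101101011
Gen 1 (rule 75): 1001100011
Gen 2 (rule 22): 1110010100
Gen 3 (rule 75): 1010100001
Gen 4 (rule 22): 1010110011
Gen 5 (rule 75): 0000110111
Gen 6 (rule 22): 0001000000
Gen 7 (rule 75): 1110011111
Gen 8 (rule 22): 0001100000
Gen 9 (rule 75): 1111101111
Gen 10 (rule 22): 0000000000
Gen 11 (rule 75): 1111111111
Gen 12 (rule 22): 0000000000
Gen 13 (rule 75): 1111111111
Gen 14 (rule 22): 0000000000
Gen 15 (rule 75): 1111111111
Gen 16 (rule 22): 0000000000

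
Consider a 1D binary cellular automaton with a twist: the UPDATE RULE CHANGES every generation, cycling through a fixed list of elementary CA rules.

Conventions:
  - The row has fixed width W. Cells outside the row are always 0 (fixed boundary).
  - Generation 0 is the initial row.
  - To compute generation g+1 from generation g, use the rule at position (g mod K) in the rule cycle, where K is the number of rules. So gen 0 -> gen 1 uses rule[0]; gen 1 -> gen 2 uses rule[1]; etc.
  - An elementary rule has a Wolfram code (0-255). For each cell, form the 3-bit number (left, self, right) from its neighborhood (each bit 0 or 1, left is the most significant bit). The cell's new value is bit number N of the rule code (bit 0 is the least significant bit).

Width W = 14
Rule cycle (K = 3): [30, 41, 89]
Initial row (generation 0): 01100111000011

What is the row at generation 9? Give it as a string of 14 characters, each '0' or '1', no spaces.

Gen 0: 01100111000011
Gen 1 (rule 30): 11011100100110
Gen 2 (rule 41): 10110000000100
Gen 3 (rule 89): 00111111110011
Gen 4 (rule 30): 01100000001110
Gen 5 (rule 41): 01001111101000
Gen 6 (rule 89): 00101000100111
Gen 7 (rule 30): 01101101111100
Gen 8 (rule 41): 01011011000001
Gen 9 (rule 89): 00011011111100

Answer: 00011011111100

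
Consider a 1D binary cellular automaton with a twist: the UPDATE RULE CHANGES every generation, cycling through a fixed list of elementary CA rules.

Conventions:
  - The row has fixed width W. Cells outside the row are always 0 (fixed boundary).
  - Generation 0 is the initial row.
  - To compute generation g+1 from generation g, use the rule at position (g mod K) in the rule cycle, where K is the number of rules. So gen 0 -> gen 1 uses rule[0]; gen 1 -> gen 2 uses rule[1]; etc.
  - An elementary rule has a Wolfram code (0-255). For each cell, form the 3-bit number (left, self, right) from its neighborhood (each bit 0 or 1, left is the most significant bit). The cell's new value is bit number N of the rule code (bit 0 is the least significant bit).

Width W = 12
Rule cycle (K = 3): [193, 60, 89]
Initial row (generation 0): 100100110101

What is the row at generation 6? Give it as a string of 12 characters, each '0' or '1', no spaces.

Answer: 001110000111

Derivation:
Gen 0: 100100110101
Gen 1 (rule 193): 000000010000
Gen 2 (rule 60): 000000011000
Gen 3 (rule 89): 111111011111
Gen 4 (rule 193): 011111001111
Gen 5 (rule 60): 010000101000
Gen 6 (rule 89): 001110000111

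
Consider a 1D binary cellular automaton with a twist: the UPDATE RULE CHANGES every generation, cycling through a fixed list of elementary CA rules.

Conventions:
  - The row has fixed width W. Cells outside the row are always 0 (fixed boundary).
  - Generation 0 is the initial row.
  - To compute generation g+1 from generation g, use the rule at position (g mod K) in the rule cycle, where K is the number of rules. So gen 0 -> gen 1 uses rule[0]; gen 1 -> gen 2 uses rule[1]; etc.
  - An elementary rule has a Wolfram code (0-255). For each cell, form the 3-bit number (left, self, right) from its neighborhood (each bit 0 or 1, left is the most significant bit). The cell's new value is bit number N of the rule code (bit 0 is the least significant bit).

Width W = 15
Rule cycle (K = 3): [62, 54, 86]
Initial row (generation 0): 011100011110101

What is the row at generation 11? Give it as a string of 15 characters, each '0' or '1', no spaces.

Answer: 110000001001001

Derivation:
Gen 0: 011100011110101
Gen 1 (rule 62): 110010110001111
Gen 2 (rule 54): 001111001010000
Gen 3 (rule 86): 010001111011000
Gen 4 (rule 62): 111011000110100
Gen 5 (rule 54): 000100101001110
Gen 6 (rule 86): 001111101110011
Gen 7 (rule 62): 011000011001110
Gen 8 (rule 54): 100100100110001
Gen 9 (rule 86): 111111111011011
Gen 10 (rule 62): 100000000110110
Gen 11 (rule 54): 110000001001001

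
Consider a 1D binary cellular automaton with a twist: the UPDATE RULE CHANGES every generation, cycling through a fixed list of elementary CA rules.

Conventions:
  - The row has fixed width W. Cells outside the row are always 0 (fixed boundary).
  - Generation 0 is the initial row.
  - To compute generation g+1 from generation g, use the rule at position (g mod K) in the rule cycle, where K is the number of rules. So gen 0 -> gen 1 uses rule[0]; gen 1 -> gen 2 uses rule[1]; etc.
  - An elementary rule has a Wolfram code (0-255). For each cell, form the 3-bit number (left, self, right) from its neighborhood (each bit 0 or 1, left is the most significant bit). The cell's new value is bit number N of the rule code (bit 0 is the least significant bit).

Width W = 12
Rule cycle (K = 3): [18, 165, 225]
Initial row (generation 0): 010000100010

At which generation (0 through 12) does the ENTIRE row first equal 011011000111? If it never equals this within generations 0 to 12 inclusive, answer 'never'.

Gen 0: 010000100010
Gen 1 (rule 18): 101001010101
Gen 2 (rule 165): 111001111111
Gen 3 (rule 225): 011000111111
Gen 4 (rule 18): 100101000000
Gen 5 (rule 165): 100111011111
Gen 6 (rule 225): 000011101111
Gen 7 (rule 18): 000100000000
Gen 8 (rule 165): 110101111111
Gen 9 (rule 225): 011010111111
Gen 10 (rule 18): 100000000000
Gen 11 (rule 165): 101111111111
Gen 12 (rule 225): 010111111111

Answer: never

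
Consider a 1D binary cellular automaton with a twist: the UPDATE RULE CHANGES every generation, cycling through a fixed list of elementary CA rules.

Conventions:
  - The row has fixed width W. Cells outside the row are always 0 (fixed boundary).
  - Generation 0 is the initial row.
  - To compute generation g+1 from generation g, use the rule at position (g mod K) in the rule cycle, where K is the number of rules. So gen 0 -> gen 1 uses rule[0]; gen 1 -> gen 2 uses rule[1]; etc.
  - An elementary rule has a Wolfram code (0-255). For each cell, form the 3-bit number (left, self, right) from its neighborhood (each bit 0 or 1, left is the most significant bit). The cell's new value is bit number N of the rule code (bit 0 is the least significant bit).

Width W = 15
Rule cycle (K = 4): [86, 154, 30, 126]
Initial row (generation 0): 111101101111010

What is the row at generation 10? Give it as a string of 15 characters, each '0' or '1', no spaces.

Answer: 001010001110110

Derivation:
Gen 0: 111101101111010
Gen 1 (rule 86): 000100100001011
Gen 2 (rule 154): 001011010010010
Gen 3 (rule 30): 011010011111111
Gen 4 (rule 126): 111111110000001
Gen 5 (rule 86): 000000011000011
Gen 6 (rule 154): 000000110100110
Gen 7 (rule 30): 000001100111101
Gen 8 (rule 126): 000011111100111
Gen 9 (rule 86): 000100000111001
Gen 10 (rule 154): 001010001110110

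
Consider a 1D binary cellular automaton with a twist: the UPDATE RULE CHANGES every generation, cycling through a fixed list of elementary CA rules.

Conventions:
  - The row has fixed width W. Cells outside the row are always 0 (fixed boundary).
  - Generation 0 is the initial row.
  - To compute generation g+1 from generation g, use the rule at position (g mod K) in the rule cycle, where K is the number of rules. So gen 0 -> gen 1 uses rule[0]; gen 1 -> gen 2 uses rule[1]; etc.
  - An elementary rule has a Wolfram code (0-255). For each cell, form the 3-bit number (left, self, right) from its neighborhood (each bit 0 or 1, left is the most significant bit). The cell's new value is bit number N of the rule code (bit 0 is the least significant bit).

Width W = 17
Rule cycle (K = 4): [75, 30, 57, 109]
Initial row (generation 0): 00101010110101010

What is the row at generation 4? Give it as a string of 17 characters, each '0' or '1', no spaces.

Answer: 01110111111100001

Derivation:
Gen 0: 00101010110101010
Gen 1 (rule 75): 11000000110000000
Gen 2 (rule 30): 10100001101000000
Gen 3 (rule 57): 01011101010111111
Gen 4 (rule 109): 01110111111100001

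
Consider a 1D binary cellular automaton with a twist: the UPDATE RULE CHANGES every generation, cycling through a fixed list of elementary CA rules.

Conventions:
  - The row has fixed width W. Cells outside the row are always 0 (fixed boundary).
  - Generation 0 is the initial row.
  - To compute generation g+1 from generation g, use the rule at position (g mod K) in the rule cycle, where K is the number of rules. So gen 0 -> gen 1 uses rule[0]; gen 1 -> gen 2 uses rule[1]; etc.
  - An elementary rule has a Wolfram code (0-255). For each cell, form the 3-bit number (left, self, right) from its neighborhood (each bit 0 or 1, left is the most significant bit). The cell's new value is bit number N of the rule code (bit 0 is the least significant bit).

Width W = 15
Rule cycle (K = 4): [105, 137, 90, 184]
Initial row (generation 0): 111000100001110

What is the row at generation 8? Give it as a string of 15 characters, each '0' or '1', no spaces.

Answer: 010110101010110

Derivation:
Gen 0: 111000100001110
Gen 1 (rule 105): 101010001101010
Gen 2 (rule 137): 000000101000000
Gen 3 (rule 90): 000001000100000
Gen 4 (rule 184): 000000100010000
Gen 5 (rule 105): 111110001000111
Gen 6 (rule 137): 111100100010110
Gen 7 (rule 90): 100111010100111
Gen 8 (rule 184): 010110101010110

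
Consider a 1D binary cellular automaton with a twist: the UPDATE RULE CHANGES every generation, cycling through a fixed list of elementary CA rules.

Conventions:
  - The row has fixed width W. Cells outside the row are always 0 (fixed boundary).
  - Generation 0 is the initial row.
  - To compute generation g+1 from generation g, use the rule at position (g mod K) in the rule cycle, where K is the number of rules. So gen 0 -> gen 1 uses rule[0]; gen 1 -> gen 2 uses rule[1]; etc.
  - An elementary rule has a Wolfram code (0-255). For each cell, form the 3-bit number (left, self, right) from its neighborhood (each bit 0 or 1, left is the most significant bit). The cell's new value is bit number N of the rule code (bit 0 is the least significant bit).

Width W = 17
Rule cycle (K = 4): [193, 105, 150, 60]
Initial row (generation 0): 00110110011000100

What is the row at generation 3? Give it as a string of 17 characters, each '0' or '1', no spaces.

Answer: 00000001111111110

Derivation:
Gen 0: 00110110011000100
Gen 1 (rule 193): 10010010001010001
Gen 2 (rule 105): 00000000100100100
Gen 3 (rule 150): 00000001111111110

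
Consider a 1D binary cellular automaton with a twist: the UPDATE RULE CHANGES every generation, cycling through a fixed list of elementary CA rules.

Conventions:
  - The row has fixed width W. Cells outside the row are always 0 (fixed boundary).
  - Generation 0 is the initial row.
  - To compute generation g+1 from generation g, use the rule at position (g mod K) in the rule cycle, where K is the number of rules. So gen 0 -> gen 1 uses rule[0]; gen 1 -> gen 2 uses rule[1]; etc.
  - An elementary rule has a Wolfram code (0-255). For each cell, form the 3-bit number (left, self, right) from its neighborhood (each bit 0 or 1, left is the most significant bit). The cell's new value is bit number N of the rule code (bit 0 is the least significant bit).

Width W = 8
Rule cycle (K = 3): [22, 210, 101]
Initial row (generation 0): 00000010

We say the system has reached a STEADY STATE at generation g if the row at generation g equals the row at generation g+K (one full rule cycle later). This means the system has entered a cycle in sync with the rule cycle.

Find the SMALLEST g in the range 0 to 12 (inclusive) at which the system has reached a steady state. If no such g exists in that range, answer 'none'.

Gen 0: 00000010
Gen 1 (rule 22): 00000111
Gen 2 (rule 210): 00001011
Gen 3 (rule 101): 11101101
Gen 4 (rule 22): 00000001
Gen 5 (rule 210): 00000010
Gen 6 (rule 101): 11111010
Gen 7 (rule 22): 00000011
Gen 8 (rule 210): 00000101
Gen 9 (rule 101): 11110111
Gen 10 (rule 22): 00000000
Gen 11 (rule 210): 00000000
Gen 12 (rule 101): 11111111
Gen 13 (rule 22): 00000000
Gen 14 (rule 210): 00000000
Gen 15 (rule 101): 11111111

Answer: 10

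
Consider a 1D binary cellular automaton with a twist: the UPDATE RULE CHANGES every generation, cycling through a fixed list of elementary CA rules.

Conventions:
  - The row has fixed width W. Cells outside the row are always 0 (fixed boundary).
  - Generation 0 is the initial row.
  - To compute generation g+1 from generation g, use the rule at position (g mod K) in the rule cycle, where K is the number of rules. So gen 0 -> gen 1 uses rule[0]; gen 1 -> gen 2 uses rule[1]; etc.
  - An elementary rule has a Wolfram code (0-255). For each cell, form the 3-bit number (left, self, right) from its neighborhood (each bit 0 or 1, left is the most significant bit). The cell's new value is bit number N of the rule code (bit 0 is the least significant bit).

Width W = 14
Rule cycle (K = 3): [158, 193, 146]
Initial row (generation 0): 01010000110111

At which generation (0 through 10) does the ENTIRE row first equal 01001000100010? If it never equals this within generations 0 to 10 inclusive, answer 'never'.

Gen 0: 01010000110111
Gen 1 (rule 158): 11011001100110
Gen 2 (rule 193): 01001000100010
Gen 3 (rule 146): 10110101010101
Gen 4 (rule 158): 10100101010101
Gen 5 (rule 193): 00000000000000
Gen 6 (rule 146): 00000000000000
Gen 7 (rule 158): 00000000000000
Gen 8 (rule 193): 11111111111111
Gen 9 (rule 146): 01111111111110
Gen 10 (rule 158): 11111111111101

Answer: 2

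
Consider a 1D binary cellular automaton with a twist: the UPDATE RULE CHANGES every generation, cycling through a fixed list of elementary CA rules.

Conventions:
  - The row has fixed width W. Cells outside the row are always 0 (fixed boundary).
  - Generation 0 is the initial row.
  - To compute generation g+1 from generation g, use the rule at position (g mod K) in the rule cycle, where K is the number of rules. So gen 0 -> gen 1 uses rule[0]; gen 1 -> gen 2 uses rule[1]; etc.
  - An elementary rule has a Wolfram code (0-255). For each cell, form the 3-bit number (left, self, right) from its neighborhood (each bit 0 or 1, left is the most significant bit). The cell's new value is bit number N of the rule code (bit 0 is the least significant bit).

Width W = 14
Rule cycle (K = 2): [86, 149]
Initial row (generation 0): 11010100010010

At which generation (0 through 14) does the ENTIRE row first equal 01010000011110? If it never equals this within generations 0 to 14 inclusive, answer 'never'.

Gen 0: 11010100010010
Gen 1 (rule 86): 01010110111111
Gen 2 (rule 149): 01010000011110
Gen 3 (rule 86): 11011000100011
Gen 4 (rule 149): 00000110111000
Gen 5 (rule 86): 00001010001100
Gen 6 (rule 149): 11101011100011
Gen 7 (rule 86): 00101000110101
Gen 8 (rule 149): 10101110000101
Gen 9 (rule 86): 10100011001101
Gen 10 (rule 149): 10111000100001
Gen 11 (rule 86): 10001101110011
Gen 12 (rule 149): 11100000101000
Gen 13 (rule 86): 00110001101100
Gen 14 (rule 149): 10001100000011

Answer: 2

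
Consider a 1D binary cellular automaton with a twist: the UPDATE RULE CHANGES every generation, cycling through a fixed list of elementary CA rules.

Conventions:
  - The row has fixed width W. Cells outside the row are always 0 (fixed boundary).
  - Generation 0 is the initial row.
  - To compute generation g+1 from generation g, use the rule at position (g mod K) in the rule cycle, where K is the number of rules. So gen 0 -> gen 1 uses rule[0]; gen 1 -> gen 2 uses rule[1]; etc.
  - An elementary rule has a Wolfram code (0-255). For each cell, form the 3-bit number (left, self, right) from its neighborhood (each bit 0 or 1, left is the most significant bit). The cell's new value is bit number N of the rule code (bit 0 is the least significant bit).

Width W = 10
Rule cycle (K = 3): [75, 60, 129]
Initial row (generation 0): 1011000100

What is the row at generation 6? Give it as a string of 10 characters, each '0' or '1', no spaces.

Answer: 1000111111

Derivation:
Gen 0: 1011000100
Gen 1 (rule 75): 0011011001
Gen 2 (rule 60): 0010110101
Gen 3 (rule 129): 1000000000
Gen 4 (rule 75): 0011111111
Gen 5 (rule 60): 0010000000
Gen 6 (rule 129): 1000111111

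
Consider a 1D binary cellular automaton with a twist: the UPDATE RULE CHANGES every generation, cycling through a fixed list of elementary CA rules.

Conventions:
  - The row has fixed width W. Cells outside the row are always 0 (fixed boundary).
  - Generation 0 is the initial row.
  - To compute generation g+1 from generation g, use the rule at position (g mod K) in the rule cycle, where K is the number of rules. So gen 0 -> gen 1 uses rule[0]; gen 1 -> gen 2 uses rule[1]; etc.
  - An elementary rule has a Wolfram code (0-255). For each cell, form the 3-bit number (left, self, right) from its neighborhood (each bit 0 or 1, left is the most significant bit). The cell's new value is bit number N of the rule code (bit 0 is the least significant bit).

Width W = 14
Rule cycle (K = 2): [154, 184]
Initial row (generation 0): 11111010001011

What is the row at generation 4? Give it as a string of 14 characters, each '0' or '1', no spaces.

Gen 0: 11111010001011
Gen 1 (rule 154): 11110001010010
Gen 2 (rule 184): 11101000101001
Gen 3 (rule 154): 11000101000110
Gen 4 (rule 184): 10100010100101

Answer: 10100010100101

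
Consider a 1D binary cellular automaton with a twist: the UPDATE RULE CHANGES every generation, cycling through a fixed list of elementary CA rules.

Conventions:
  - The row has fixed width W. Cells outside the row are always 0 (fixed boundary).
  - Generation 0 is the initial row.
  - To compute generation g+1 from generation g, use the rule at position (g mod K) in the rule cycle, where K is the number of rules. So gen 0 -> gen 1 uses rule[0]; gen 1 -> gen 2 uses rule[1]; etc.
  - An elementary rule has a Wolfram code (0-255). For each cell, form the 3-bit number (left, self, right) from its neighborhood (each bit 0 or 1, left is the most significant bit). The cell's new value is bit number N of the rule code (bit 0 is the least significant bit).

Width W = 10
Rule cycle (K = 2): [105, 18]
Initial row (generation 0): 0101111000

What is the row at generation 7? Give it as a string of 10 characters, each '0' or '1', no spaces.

Answer: 1001001111

Derivation:
Gen 0: 0101111000
Gen 1 (rule 105): 0011001011
Gen 2 (rule 18): 0100110000
Gen 3 (rule 105): 0000110111
Gen 4 (rule 18): 0001000000
Gen 5 (rule 105): 1100011111
Gen 6 (rule 18): 0010100000
Gen 7 (rule 105): 1001001111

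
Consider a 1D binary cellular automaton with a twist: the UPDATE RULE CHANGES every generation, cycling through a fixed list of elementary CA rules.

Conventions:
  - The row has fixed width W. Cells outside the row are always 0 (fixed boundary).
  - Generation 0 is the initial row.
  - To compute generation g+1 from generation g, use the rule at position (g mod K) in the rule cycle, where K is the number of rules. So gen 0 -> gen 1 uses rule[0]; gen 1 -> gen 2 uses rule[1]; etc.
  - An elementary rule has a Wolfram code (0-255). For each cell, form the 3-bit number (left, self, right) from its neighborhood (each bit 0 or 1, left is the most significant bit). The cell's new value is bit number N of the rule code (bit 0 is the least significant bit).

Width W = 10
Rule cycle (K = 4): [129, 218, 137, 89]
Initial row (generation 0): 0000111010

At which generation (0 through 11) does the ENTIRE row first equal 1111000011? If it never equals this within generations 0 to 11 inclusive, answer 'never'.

Answer: 3

Derivation:
Gen 0: 0000111010
Gen 1 (rule 129): 1110010000
Gen 2 (rule 218): 1111101000
Gen 3 (rule 137): 1111000011
Gen 4 (rule 89): 1001111011
Gen 5 (rule 129): 0000110000
Gen 6 (rule 218): 0001111000
Gen 7 (rule 137): 1101110011
Gen 8 (rule 89): 1101011011
Gen 9 (rule 129): 0000000000
Gen 10 (rule 218): 0000000000
Gen 11 (rule 137): 1111111111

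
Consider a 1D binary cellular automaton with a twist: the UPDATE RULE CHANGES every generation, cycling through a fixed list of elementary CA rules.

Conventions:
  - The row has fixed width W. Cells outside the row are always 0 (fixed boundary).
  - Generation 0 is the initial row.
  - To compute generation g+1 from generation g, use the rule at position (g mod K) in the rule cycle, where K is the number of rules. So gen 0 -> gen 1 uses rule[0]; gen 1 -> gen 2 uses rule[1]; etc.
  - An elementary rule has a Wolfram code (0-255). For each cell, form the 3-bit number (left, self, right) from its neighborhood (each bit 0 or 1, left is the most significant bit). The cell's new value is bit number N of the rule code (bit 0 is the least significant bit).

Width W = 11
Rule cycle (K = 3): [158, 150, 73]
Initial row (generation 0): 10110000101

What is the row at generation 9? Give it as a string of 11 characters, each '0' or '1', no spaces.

Gen 0: 10110000101
Gen 1 (rule 158): 10101001101
Gen 2 (rule 150): 10101110001
Gen 3 (rule 73): 00001010100
Gen 4 (rule 158): 00011010110
Gen 5 (rule 150): 00100010001
Gen 6 (rule 73): 10001000100
Gen 7 (rule 158): 11011101110
Gen 8 (rule 150): 00001000101
Gen 9 (rule 73): 11100010000

Answer: 11100010000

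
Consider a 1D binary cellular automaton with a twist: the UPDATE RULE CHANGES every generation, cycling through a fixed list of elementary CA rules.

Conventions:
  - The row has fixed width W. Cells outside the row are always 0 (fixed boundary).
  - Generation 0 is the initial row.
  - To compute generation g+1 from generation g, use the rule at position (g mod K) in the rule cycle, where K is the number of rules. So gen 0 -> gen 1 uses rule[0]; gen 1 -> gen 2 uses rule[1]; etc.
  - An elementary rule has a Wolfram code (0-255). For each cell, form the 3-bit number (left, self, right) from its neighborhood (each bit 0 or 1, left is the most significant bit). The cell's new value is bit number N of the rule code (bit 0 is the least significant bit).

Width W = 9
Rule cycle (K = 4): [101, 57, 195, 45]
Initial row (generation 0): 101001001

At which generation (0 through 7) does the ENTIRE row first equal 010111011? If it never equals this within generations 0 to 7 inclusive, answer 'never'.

Answer: never

Derivation:
Gen 0: 101001001
Gen 1 (rule 101): 111001001
Gen 2 (rule 57): 100100100
Gen 3 (rule 195): 001001001
Gen 4 (rule 45): 101001001
Gen 5 (rule 101): 111001001
Gen 6 (rule 57): 100100100
Gen 7 (rule 195): 001001001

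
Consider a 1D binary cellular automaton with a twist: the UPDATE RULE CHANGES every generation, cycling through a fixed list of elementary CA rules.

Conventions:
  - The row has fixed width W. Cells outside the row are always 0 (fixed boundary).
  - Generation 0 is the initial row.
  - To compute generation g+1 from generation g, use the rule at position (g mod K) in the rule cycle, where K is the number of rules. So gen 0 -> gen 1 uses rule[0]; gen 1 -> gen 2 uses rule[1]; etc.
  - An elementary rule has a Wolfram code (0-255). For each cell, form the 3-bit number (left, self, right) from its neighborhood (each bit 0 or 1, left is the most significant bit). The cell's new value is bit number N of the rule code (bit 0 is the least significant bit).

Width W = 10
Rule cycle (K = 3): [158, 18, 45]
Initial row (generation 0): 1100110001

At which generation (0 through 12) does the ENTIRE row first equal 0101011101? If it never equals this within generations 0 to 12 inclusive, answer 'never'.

Answer: never

Derivation:
Gen 0: 1100110001
Gen 1 (rule 158): 1011101011
Gen 2 (rule 18): 0000000000
Gen 3 (rule 45): 1111111111
Gen 4 (rule 158): 1111111110
Gen 5 (rule 18): 0000000001
Gen 6 (rule 45): 1111111101
Gen 7 (rule 158): 1111111001
Gen 8 (rule 18): 0000000110
Gen 9 (rule 45): 1111110100
Gen 10 (rule 158): 1111100110
Gen 11 (rule 18): 0000011001
Gen 12 (rule 45): 1111010001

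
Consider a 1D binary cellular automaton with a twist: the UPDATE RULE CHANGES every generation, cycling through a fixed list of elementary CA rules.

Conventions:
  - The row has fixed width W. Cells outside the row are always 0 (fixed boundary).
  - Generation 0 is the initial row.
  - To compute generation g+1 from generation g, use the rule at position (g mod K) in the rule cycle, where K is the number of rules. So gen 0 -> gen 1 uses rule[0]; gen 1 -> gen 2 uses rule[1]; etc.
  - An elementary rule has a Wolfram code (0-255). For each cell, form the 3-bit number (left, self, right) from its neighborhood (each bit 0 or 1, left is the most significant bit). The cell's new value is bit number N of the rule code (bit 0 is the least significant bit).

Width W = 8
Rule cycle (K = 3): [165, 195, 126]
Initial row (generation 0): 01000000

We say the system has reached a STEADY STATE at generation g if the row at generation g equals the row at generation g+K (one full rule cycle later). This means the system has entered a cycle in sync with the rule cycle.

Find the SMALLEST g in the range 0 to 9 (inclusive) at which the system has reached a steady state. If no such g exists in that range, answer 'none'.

Answer: 6

Derivation:
Gen 0: 01000000
Gen 1 (rule 165): 01011111
Gen 2 (rule 195): 10001111
Gen 3 (rule 126): 11011001
Gen 4 (rule 165): 00100001
Gen 5 (rule 195): 11001110
Gen 6 (rule 126): 11111011
Gen 7 (rule 165): 01110100
Gen 8 (rule 195): 10110001
Gen 9 (rule 126): 11111011
Gen 10 (rule 165): 01110100
Gen 11 (rule 195): 10110001
Gen 12 (rule 126): 11111011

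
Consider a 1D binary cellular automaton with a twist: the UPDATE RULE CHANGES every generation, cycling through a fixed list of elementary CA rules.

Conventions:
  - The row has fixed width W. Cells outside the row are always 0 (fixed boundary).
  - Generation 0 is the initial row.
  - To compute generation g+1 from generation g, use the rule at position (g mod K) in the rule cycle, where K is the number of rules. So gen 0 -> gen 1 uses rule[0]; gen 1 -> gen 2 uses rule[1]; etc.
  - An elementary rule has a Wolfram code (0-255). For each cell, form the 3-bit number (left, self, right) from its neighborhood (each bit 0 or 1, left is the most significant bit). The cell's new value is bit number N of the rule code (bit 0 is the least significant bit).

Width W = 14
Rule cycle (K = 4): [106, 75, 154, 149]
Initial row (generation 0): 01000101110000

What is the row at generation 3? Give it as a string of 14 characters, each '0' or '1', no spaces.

Answer: 01101110101110

Derivation:
Gen 0: 01000101110000
Gen 1 (rule 106): 10001011010000
Gen 2 (rule 75): 00110011000111
Gen 3 (rule 154): 01101110101110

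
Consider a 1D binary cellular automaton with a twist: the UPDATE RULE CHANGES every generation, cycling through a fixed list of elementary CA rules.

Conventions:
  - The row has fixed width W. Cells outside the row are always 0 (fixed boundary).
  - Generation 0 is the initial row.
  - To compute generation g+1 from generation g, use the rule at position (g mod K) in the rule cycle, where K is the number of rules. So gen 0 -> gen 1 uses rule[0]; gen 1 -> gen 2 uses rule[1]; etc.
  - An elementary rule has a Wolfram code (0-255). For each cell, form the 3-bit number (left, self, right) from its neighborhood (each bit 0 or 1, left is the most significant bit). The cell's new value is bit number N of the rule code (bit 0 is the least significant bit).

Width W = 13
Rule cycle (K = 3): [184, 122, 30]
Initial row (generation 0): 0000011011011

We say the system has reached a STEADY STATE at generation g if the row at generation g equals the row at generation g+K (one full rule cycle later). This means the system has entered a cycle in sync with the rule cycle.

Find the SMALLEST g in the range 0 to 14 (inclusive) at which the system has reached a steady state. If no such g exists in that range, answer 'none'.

Answer: 11

Derivation:
Gen 0: 0000011011011
Gen 1 (rule 184): 0000010110110
Gen 2 (rule 122): 0000101111111
Gen 3 (rule 30): 0001101000000
Gen 4 (rule 184): 0001010100000
Gen 5 (rule 122): 0010101010000
Gen 6 (rule 30): 0110101011000
Gen 7 (rule 184): 0101010110100
Gen 8 (rule 122): 1010101111010
Gen 9 (rule 30): 1010101000011
Gen 10 (rule 184): 0101010100010
Gen 11 (rule 122): 1010101010101
Gen 12 (rule 30): 1010101010101
Gen 13 (rule 184): 0101010101010
Gen 14 (rule 122): 1010101010101
Gen 15 (rule 30): 1010101010101
Gen 16 (rule 184): 0101010101010
Gen 17 (rule 122): 1010101010101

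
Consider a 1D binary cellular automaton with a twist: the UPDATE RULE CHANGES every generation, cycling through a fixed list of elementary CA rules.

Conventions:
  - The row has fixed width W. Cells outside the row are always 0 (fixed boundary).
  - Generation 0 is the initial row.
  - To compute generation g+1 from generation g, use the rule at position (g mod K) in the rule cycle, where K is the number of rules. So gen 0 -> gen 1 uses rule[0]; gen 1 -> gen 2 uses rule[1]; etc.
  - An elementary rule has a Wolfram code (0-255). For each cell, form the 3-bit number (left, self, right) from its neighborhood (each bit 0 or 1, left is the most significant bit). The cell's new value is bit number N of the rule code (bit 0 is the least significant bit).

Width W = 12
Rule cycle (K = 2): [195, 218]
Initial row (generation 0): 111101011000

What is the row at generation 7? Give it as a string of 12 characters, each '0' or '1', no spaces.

Gen 0: 111101011000
Gen 1 (rule 195): 011100001011
Gen 2 (rule 218): 111110010011
Gen 3 (rule 195): 011110100101
Gen 4 (rule 218): 111110011000
Gen 5 (rule 195): 011110101011
Gen 6 (rule 218): 111110000011
Gen 7 (rule 195): 011110111101

Answer: 011110111101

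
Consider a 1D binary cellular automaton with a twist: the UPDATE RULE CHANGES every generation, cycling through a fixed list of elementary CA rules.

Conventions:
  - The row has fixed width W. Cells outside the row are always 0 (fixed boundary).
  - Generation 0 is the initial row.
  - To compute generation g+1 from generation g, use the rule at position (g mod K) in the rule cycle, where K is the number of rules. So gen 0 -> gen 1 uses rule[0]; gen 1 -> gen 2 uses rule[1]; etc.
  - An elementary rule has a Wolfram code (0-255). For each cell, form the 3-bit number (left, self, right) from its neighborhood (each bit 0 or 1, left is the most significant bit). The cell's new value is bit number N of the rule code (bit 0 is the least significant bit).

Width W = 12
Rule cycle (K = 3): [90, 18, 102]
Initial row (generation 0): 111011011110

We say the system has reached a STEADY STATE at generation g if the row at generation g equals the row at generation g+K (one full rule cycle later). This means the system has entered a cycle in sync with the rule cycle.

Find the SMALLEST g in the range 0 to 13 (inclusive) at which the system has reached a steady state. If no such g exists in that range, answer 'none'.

Gen 0: 111011011110
Gen 1 (rule 90): 101011010011
Gen 2 (rule 18): 000000001100
Gen 3 (rule 102): 000000010100
Gen 4 (rule 90): 000000100010
Gen 5 (rule 18): 000001010101
Gen 6 (rule 102): 000011111111
Gen 7 (rule 90): 000110000001
Gen 8 (rule 18): 001001000010
Gen 9 (rule 102): 011011000110
Gen 10 (rule 90): 111011101111
Gen 11 (rule 18): 000000000000
Gen 12 (rule 102): 000000000000
Gen 13 (rule 90): 000000000000
Gen 14 (rule 18): 000000000000
Gen 15 (rule 102): 000000000000
Gen 16 (rule 90): 000000000000

Answer: 11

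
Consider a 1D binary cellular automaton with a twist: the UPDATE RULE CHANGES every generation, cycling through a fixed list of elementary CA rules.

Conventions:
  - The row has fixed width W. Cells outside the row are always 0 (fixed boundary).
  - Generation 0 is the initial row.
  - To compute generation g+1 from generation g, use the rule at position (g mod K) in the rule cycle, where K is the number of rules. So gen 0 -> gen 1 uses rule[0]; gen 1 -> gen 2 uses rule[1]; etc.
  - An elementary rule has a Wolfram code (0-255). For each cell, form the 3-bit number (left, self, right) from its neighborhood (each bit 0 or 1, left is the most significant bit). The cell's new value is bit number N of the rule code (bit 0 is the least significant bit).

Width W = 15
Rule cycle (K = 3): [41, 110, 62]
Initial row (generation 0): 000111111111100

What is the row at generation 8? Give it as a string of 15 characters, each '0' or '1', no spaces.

Gen 0: 000111111111100
Gen 1 (rule 41): 110100000000001
Gen 2 (rule 110): 111100000000011
Gen 3 (rule 62): 100010000000110
Gen 4 (rule 41): 001000111110100
Gen 5 (rule 110): 011001100011100
Gen 6 (rule 62): 110111010110010
Gen 7 (rule 41): 101100101100000
Gen 8 (rule 110): 111101111100000

Answer: 111101111100000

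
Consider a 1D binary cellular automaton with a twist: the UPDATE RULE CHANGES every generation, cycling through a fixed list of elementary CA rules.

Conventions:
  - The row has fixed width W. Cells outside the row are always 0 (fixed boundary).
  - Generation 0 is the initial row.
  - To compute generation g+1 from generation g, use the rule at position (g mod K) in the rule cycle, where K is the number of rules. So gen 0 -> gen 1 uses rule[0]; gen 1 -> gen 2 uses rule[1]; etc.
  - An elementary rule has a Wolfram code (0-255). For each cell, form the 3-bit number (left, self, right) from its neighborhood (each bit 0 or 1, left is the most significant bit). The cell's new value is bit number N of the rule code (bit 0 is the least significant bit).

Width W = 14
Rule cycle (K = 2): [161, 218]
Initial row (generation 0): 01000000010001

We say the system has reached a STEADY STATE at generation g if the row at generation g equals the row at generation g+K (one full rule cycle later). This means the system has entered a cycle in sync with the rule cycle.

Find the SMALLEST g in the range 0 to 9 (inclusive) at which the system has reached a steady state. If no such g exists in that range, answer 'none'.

Answer: 8

Derivation:
Gen 0: 01000000010001
Gen 1 (rule 161): 00011111000100
Gen 2 (rule 218): 00111111101010
Gen 3 (rule 161): 10011111010100
Gen 4 (rule 218): 01111111000010
Gen 5 (rule 161): 00111110011000
Gen 6 (rule 218): 01111111111100
Gen 7 (rule 161): 00111111111001
Gen 8 (rule 218): 01111111111110
Gen 9 (rule 161): 00111111111100
Gen 10 (rule 218): 01111111111110
Gen 11 (rule 161): 00111111111100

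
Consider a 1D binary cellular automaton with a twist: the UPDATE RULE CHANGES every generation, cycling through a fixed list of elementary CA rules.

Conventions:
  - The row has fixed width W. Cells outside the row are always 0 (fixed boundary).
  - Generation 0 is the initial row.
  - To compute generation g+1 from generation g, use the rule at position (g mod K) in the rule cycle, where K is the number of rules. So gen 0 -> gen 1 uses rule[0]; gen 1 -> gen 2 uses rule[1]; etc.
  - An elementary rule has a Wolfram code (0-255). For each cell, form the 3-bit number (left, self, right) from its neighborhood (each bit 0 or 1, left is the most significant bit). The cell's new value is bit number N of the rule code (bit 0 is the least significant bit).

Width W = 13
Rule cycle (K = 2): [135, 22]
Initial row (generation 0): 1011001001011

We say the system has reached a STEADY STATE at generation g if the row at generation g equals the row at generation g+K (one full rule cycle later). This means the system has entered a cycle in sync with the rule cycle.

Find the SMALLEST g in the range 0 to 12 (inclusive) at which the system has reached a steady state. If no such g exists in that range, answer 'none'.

Answer: 6

Derivation:
Gen 0: 1011001001011
Gen 1 (rule 135): 1000011011000
Gen 2 (rule 22): 1100100000100
Gen 3 (rule 135): 0001101111101
Gen 4 (rule 22): 0010000000001
Gen 5 (rule 135): 1110111111111
Gen 6 (rule 22): 0000000000000
Gen 7 (rule 135): 1111111111111
Gen 8 (rule 22): 0000000000000
Gen 9 (rule 135): 1111111111111
Gen 10 (rule 22): 0000000000000
Gen 11 (rule 135): 1111111111111
Gen 12 (rule 22): 0000000000000
Gen 13 (rule 135): 1111111111111
Gen 14 (rule 22): 0000000000000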